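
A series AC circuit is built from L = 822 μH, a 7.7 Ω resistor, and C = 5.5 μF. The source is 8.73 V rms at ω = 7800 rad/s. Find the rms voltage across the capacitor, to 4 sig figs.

X_L = ωL = 6.412 Ω
X_C = 1/(ωC) = 23.31 Ω
Net reactance X = X_L − X_C = -16.90 Ω
Z = 7.700 − j16.90 Ω
|Z| = √(7.700² + 16.90²) = 18.57 Ω
I = V/|Z| = 470.1 mA
V_C = I·|Z_C| = 0.4701 × 23.31 = 10.96 V

10.96 V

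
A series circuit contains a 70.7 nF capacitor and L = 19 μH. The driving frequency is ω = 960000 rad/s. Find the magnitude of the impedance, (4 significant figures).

X_L = ωL = 18.24 Ω
X_C = 1/(ωC) = 14.73 Ω
Net reactance X = X_L − X_C = 3.506 Ω
Z = j3.506 Ω
|Z| = √(0² + 3.506²) = 3.506 Ω

3.506 Ω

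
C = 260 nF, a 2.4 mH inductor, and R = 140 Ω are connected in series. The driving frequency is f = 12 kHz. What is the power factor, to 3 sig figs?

ω = 2πf = 75400 rad/s
X_L = ωL = 181 Ω
X_C = 1/(ωC) = 51.0 Ω
Net reactance X = X_L − X_C = 130 Ω
Z = 140 + j130 Ω
|Z| = √(140² + 130²) = 191 Ω
∠Z = arctan(130/140) = 42.9°
cos φ = cos(42.9°) = 0.733

0.733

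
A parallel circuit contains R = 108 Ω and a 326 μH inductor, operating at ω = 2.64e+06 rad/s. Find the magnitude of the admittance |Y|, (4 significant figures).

9.332 mS

X_L = ωL = 860.6 Ω
Parallel: admittances add. Y = 1/R + 1/(jωL)
Y = (0.009259 − j0.001162) S
|Y| = 0.009332 S → |Z| = 1/|Y| = 107.2 Ω, ∠Z = −∠Y = 7.153°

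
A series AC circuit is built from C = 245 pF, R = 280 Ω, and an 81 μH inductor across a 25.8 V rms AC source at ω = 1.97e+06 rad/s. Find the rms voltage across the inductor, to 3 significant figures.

2.13 V

X_L = ωL = 160 Ω
X_C = 1/(ωC) = 2070 Ω
Net reactance X = X_L − X_C = -1910 Ω
Z = 280 − j1910 Ω
|Z| = √(280² + 1910²) = 1930 Ω
I = V/|Z| = 13.3 mA
V_L = I·|Z_L| = 0.0133 × 160 = 2.13 V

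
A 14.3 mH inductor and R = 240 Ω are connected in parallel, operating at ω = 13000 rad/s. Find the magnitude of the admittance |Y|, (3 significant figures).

X_L = ωL = 186 Ω
Parallel: admittances add. Y = 1/R + 1/(jωL)
Y = (0.00417 − j0.00538) S
|Y| = 0.00680 S → |Z| = 1/|Y| = 147 Ω, ∠Z = −∠Y = 52.2°

6.80 mS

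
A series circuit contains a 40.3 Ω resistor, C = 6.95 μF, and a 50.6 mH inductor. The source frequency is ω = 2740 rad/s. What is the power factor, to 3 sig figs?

X_L = ωL = 139 Ω
X_C = 1/(ωC) = 52.5 Ω
Net reactance X = X_L − X_C = 86.1 Ω
Z = 40.3 + j86.1 Ω
|Z| = √(40.3² + 86.1²) = 95.1 Ω
∠Z = arctan(86.1/40.3) = 64.9°
cos φ = cos(64.9°) = 0.424

0.424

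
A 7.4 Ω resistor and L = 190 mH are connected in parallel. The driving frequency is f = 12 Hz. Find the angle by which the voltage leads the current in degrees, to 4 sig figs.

27.32°

ω = 2πf = 75.40 rad/s
X_L = ωL = 14.33 Ω
Parallel: admittances add. Y = 1/R + 1/(jωL)
Y = (0.1351 − j0.06980) S
|Y| = 0.1521 S → |Z| = 1/|Y| = 6.575 Ω, ∠Z = −∠Y = 27.32°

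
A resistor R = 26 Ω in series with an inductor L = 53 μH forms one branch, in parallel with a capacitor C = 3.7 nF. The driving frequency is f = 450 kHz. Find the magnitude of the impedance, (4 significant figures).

ω = 2πf = 2.827e+06 rad/s
X_L = ωL = 149.9 Ω
X_C = 1/(ωC) = 95.59 Ω
Branch 1 (R+jX_L): Z₁ = 26.00 + j149.9 Ω, |Z₁| = 152.1 Ω
Branch 2 (−jX_C): Z₂ = −j95.59 Ω
Parallel: Z = Z₁Z₂/(Z₁+Z₂), |Z| = 241.6 Ω, ∠Z = -74.24°

241.6 Ω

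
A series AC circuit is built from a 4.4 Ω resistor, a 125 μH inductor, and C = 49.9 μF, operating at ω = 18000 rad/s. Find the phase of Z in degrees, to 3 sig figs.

X_L = ωL = 2.25 Ω
X_C = 1/(ωC) = 1.11 Ω
Net reactance X = X_L − X_C = 1.14 Ω
Z = 4.40 + j1.14 Ω
|Z| = √(4.40² + 1.14²) = 4.54 Ω
∠Z = arctan(1.14/4.40) = 14.5°

14.5°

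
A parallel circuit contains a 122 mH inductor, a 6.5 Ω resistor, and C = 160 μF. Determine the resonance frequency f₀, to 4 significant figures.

ω₀ = 1/√(LC) = 1/√(0.122 × 0.00016) = 226.3 rad/s
f₀ = ω₀/(2π) = 36.02 Hz

36.02 Hz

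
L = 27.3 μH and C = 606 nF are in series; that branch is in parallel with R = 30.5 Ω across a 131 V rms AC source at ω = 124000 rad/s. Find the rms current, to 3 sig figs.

13.9 A

X_L = ωL = 3.39 Ω
X_C = 1/(ωC) = 13.3 Ω
Branch 1: Z₁ = R = 30.5 Ω
Branch 2 (series LC): Z₂ = j(X_L − X_C) = −j9.92 Ω
Parallel: Z = Z₁Z₂/(Z₁+Z₂), |Z| = 9.44 Ω, ∠Z = -72.0°
I = V/|Z| = 131/9.44 = 13.9 A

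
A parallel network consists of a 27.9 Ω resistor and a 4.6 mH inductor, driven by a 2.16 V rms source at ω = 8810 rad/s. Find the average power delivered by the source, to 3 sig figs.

X_L = ωL = 40.5 Ω
Parallel: admittances add. Y = 1/R + 1/(jωL)
Y = (0.0358 − j0.0247) S
|Y| = 0.0435 S → |Z| = 1/|Y| = 23.0 Ω, ∠Z = −∠Y = 34.5°
I = V/|Z| = 94.0 mA
P = VI cos φ = 2.16 × 0.0940 × cos(34.5°) = 167 mW

167 mW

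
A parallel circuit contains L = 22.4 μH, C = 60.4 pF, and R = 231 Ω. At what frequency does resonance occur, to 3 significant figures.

4.33 MHz

ω₀ = 1/√(LC) = 1/√(2.24e-05 × 6.04e-11) = 2.719e+07 rad/s
f₀ = ω₀/(2π) = 4.33 MHz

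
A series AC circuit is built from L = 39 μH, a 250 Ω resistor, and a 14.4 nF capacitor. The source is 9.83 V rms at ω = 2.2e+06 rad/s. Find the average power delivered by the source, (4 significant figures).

X_L = ωL = 85.80 Ω
X_C = 1/(ωC) = 31.57 Ω
Net reactance X = X_L − X_C = 54.23 Ω
Z = 250.0 + j54.23 Ω
|Z| = √(250.0² + 54.23²) = 255.8 Ω
∠Z = arctan(54.23/250.0) = 12.24°
I = V/|Z| = 38.43 mA
P = VI cos φ = 9.83 × 0.03843 × cos(12.24°) = 369.1 mW

369.1 mW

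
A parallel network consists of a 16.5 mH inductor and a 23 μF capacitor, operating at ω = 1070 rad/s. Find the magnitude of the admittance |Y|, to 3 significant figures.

32.0 mS

X_L = ωL = 17.7 Ω
X_C = 1/(ωC) = 40.6 Ω
Parallel: admittances add. Y = 1/(jωL) + jωC
Y = (0 − j0.0320) S
|Y| = 0.0320 S → |Z| = 1/|Y| = 31.2 Ω, ∠Z = −∠Y = 90.0°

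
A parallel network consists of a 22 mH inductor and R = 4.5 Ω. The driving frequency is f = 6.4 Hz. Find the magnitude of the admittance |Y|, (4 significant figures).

ω = 2πf = 40.21 rad/s
X_L = ωL = 0.8847 Ω
Parallel: admittances add. Y = 1/R + 1/(jωL)
Y = (0.2222 − j1.130) S
|Y| = 1.152 S → |Z| = 1/|Y| = 0.8681 Ω, ∠Z = −∠Y = 78.88°

1.152 S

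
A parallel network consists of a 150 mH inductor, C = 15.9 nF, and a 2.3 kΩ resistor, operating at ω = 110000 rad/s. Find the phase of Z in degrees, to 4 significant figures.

X_L = ωL = 16500 Ω
X_C = 1/(ωC) = 571.8 Ω
Parallel: admittances add. Y = 1/R + 1/(jωL) + jωC
Y = (0.0004348 + j0.001688) S
|Y| = 0.001743 S → |Z| = 1/|Y| = 573.6 Ω, ∠Z = −∠Y = -75.56°

-75.56°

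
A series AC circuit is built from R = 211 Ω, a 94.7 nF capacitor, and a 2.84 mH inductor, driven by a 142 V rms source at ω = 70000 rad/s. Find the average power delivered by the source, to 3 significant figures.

90.9 W

X_L = ωL = 199 Ω
X_C = 1/(ωC) = 151 Ω
Net reactance X = X_L − X_C = 47.9 Ω
Z = 211 + j47.9 Ω
|Z| = √(211² + 47.9²) = 216 Ω
∠Z = arctan(47.9/211) = 12.8°
I = V/|Z| = 656 mA
P = VI cos φ = 142 × 0.656 × cos(12.8°) = 90.9 W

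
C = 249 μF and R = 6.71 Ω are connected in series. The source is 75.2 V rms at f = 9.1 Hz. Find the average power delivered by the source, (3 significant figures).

ω = 2πf = 57.18 rad/s
X_C = 1/(ωC) = 70.2 Ω
Z = 6.71 − j70.2 Ω
|Z| = √(6.71² + 70.2²) = 70.6 Ω
∠Z = arctan(-70.2/6.71) = -84.5°
I = V/|Z| = 1.07 A
P = VI cos φ = 75.2 × 1.07 × cos(-84.5°) = 7.62 W

7.62 W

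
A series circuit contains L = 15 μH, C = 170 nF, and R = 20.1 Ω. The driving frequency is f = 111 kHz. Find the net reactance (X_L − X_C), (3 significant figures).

2.03 Ω

ω = 2πf = 697400 rad/s
X_L = ωL = 10.5 Ω
X_C = 1/(ωC) = 8.43 Ω
X = 10.5 − 8.43 = 2.03 Ω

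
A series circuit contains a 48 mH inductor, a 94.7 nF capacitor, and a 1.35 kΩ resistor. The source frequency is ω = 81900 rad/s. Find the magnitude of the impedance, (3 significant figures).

X_L = ωL = 3930 Ω
X_C = 1/(ωC) = 129 Ω
Net reactance X = X_L − X_C = 3800 Ω
Z = 1350 + j3800 Ω
|Z| = √(1350² + 3800²) = 4030 Ω

4030 Ω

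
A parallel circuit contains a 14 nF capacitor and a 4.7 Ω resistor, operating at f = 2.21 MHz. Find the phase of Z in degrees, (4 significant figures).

-42.42°

ω = 2πf = 1.389e+07 rad/s
X_C = 1/(ωC) = 5.144 Ω
Parallel: admittances add. Y = 1/R + jωC
Y = (0.2128 + j0.1944) S
|Y| = 0.2882 S → |Z| = 1/|Y| = 3.470 Ω, ∠Z = −∠Y = -42.42°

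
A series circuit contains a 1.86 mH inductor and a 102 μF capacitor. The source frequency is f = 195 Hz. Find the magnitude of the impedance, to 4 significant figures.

5.723 Ω

ω = 2πf = 1225 rad/s
X_L = ωL = 2.279 Ω
X_C = 1/(ωC) = 8.002 Ω
Net reactance X = X_L − X_C = -5.723 Ω
Z = − j5.723 Ω
|Z| = √(0² + 5.723²) = 5.723 Ω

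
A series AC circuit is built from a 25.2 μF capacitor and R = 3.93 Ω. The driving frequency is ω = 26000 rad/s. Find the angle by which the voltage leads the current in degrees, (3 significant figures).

-21.2°

X_C = 1/(ωC) = 1.53 Ω
Z = 3.93 − j1.53 Ω
|Z| = √(3.93² + 1.53²) = 4.22 Ω
∠Z = arctan(-1.53/3.93) = -21.2°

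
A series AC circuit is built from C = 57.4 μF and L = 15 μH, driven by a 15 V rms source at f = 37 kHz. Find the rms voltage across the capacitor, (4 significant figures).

ω = 2πf = 232500 rad/s
X_L = ωL = 3.487 Ω
X_C = 1/(ωC) = 0.07494 Ω
Net reactance X = X_L − X_C = 3.412 Ω
Z = j3.412 Ω
|Z| = √(0² + 3.412²) = 3.412 Ω
I = V/|Z| = 4.396 A
V_C = I·|Z_C| = 4.396 × 0.07494 = 0.3294 V

0.3294 V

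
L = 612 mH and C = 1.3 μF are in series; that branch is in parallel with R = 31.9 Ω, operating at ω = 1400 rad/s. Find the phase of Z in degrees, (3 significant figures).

5.93°

X_L = ωL = 857 Ω
X_C = 1/(ωC) = 549 Ω
Branch 1: Z₁ = R = 31.9 Ω
Branch 2 (series LC): Z₂ = j(X_L − X_C) = j307 Ω
Parallel: Z = Z₁Z₂/(Z₁+Z₂), |Z| = 31.7 Ω, ∠Z = 5.93°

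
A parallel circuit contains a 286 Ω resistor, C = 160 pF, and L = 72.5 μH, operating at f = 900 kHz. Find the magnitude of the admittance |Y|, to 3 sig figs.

ω = 2πf = 5.655e+06 rad/s
X_L = ωL = 410 Ω
X_C = 1/(ωC) = 1110 Ω
Parallel: admittances add. Y = 1/R + 1/(jωL) + jωC
Y = (0.00350 − j0.00153) S
|Y| = 0.00382 S → |Z| = 1/|Y| = 262 Ω, ∠Z = −∠Y = 23.7°

3.82 mS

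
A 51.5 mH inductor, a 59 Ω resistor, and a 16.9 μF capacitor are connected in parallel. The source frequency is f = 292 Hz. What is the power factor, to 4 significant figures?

ω = 2πf = 1835 rad/s
X_L = ωL = 94.49 Ω
X_C = 1/(ωC) = 32.25 Ω
Parallel: admittances add. Y = 1/R + 1/(jωL) + jωC
Y = (0.01695 + j0.02042) S
|Y| = 0.02654 S → |Z| = 1/|Y| = 37.68 Ω, ∠Z = −∠Y = -50.31°
cos φ = cos(-50.31°) = 0.6386

0.6386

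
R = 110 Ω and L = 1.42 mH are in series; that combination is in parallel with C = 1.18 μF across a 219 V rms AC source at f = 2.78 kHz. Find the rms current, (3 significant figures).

4.50 A

ω = 2πf = 17470 rad/s
X_L = ωL = 24.8 Ω
X_C = 1/(ωC) = 48.5 Ω
Branch 1 (R+jX_L): Z₁ = 110 + j24.8 Ω, |Z₁| = 113 Ω
Branch 2 (−jX_C): Z₂ = −j48.5 Ω
Parallel: Z = Z₁Z₂/(Z₁+Z₂), |Z| = 48.6 Ω, ∠Z = -65.1°
I = V/|Z| = 219/48.6 = 4.50 A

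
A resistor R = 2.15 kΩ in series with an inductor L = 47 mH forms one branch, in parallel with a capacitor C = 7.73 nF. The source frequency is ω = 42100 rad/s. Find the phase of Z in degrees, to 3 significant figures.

-20.4°

X_L = ωL = 1980 Ω
X_C = 1/(ωC) = 3070 Ω
Branch 1 (R+jX_L): Z₁ = 2150 + j1980 Ω, |Z₁| = 2920 Ω
Branch 2 (−jX_C): Z₂ = −j3070 Ω
Parallel: Z = Z₁Z₂/(Z₁+Z₂), |Z| = 3720 Ω, ∠Z = -20.4°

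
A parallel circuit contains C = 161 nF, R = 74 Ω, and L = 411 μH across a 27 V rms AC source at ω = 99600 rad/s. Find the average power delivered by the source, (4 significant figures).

9.851 W

X_L = ωL = 40.94 Ω
X_C = 1/(ωC) = 62.36 Ω
Parallel: admittances add. Y = 1/R + 1/(jωL) + jωC
Y = (0.01351 − j0.008393) S
|Y| = 0.01591 S → |Z| = 1/|Y| = 62.86 Ω, ∠Z = −∠Y = 31.84°
I = V/|Z| = 429.5 mA
P = VI cos φ = 27 × 0.4295 × cos(31.84°) = 9.851 W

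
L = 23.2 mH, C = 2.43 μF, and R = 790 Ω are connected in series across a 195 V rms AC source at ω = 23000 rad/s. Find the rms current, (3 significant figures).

X_L = ωL = 534 Ω
X_C = 1/(ωC) = 17.9 Ω
Net reactance X = X_L − X_C = 516 Ω
Z = 790 + j516 Ω
|Z| = √(790² + 516²) = 943 Ω
I = V/|Z| = 195/943 = 207 mA

207 mA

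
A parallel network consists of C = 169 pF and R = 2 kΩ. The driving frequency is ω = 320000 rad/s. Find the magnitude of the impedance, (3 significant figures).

X_C = 1/(ωC) = 18500 Ω
Parallel: admittances add. Y = 1/R + jωC
Y = (0.000500 + j5.41e-05) S
|Y| = 0.000503 S → |Z| = 1/|Y| = 1990 Ω, ∠Z = −∠Y = -6.17°

1990 Ω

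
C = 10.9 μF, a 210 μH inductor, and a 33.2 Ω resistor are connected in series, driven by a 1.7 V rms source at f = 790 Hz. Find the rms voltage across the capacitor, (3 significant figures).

0.838 V

ω = 2πf = 4964 rad/s
X_L = ωL = 1.04 Ω
X_C = 1/(ωC) = 18.5 Ω
Net reactance X = X_L − X_C = -17.4 Ω
Z = 33.2 − j17.4 Ω
|Z| = √(33.2² + 17.4²) = 37.5 Ω
I = V/|Z| = 45.3 mA
V_C = I·|Z_C| = 0.0453 × 18.5 = 0.838 V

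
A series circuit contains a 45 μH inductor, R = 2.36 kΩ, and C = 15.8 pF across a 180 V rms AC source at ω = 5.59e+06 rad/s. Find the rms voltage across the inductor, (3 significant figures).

X_L = ωL = 252 Ω
X_C = 1/(ωC) = 11300 Ω
Net reactance X = X_L − X_C = -11100 Ω
Z = 2360 − j11100 Ω
|Z| = √(2360² + 11100²) = 11300 Ω
I = V/|Z| = 15.9 mA
V_L = I·|Z_L| = 0.0159 × 252 = 4.00 V

4.00 V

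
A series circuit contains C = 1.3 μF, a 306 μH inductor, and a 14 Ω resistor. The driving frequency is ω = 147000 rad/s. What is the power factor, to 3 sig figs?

X_L = ωL = 45.0 Ω
X_C = 1/(ωC) = 5.23 Ω
Net reactance X = X_L − X_C = 39.7 Ω
Z = 14.0 + j39.7 Ω
|Z| = √(14.0² + 39.7²) = 42.1 Ω
∠Z = arctan(39.7/14.0) = 70.6°
cos φ = cos(70.6°) = 0.332

0.332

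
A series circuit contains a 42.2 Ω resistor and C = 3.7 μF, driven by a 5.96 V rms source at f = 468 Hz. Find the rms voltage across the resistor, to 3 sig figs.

2.49 V

ω = 2πf = 2941 rad/s
X_C = 1/(ωC) = 91.9 Ω
Z = 42.2 − j91.9 Ω
|Z| = √(42.2² + 91.9²) = 101 Ω
I = V/|Z| = 58.9 mA
V_R = I·|Z_R| = 0.0589 × 42.2 = 2.49 V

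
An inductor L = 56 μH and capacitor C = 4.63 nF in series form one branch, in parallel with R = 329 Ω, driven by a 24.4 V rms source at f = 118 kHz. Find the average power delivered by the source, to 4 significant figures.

ω = 2πf = 741400 rad/s
X_L = ωL = 41.52 Ω
X_C = 1/(ωC) = 291.3 Ω
Branch 1: Z₁ = R = 329.0 Ω
Branch 2 (series LC): Z₂ = j(X_L − X_C) = −j249.8 Ω
Parallel: Z = Z₁Z₂/(Z₁+Z₂), |Z| = 198.9 Ω, ∠Z = -52.79°
I = V/|Z| = 122.6 mA
P = VI cos φ = 24.4 × 0.1226 × cos(-52.79°) = 1.810 W

1.810 W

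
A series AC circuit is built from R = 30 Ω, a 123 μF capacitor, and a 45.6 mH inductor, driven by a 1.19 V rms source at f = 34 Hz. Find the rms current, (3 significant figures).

ω = 2πf = 213.6 rad/s
X_L = ωL = 9.74 Ω
X_C = 1/(ωC) = 38.1 Ω
Net reactance X = X_L − X_C = -28.3 Ω
Z = 30.0 − j28.3 Ω
|Z| = √(30.0² + 28.3²) = 41.3 Ω
I = V/|Z| = 1.19/41.3 = 28.8 mA

28.8 mA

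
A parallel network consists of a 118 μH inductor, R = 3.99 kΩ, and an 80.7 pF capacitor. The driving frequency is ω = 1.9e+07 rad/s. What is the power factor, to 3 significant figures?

X_L = ωL = 2240 Ω
X_C = 1/(ωC) = 652 Ω
Parallel: admittances add. Y = 1/R + 1/(jωL) + jωC
Y = (0.000251 + j0.00109) S
|Y| = 0.00112 S → |Z| = 1/|Y| = 896 Ω, ∠Z = −∠Y = -77.0°
cos φ = cos(-77.0°) = 0.225

0.225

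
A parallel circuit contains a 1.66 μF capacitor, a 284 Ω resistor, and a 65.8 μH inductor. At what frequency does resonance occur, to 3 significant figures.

ω₀ = 1/√(LC) = 1/√(6.58e-05 × 1.66e-06) = 95680 rad/s
f₀ = ω₀/(2π) = 15.2 kHz

15.2 kHz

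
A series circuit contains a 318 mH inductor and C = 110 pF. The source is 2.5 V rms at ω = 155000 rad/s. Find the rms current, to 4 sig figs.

267.1 μA

X_L = ωL = 49290 Ω
X_C = 1/(ωC) = 58650 Ω
Net reactance X = X_L − X_C = -9361 Ω
Z = − j9361 Ω
|Z| = √(0² + 9361²) = 9361 Ω
I = V/|Z| = 2.5/9361 = 267.1 μA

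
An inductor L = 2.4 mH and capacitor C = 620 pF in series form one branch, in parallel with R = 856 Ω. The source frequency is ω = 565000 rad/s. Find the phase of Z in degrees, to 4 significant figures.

X_L = ωL = 1356 Ω
X_C = 1/(ωC) = 2855 Ω
Branch 1: Z₁ = R = 856.0 Ω
Branch 2 (series LC): Z₂ = j(X_L − X_C) = −j1499 Ω
Parallel: Z = Z₁Z₂/(Z₁+Z₂), |Z| = 743.3 Ω, ∠Z = -29.73°

-29.73°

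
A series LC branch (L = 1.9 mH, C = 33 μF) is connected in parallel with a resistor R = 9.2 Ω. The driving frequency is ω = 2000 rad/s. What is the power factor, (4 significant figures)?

X_L = ωL = 3.800 Ω
X_C = 1/(ωC) = 15.15 Ω
Branch 1: Z₁ = R = 9.200 Ω
Branch 2 (series LC): Z₂ = j(X_L − X_C) = −j11.35 Ω
Parallel: Z = Z₁Z₂/(Z₁+Z₂), |Z| = 7.147 Ω, ∠Z = -39.02°
cos φ = cos(-39.02°) = 0.7769

0.7769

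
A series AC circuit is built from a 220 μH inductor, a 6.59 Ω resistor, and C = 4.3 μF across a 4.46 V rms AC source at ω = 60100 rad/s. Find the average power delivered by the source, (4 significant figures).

X_L = ωL = 13.22 Ω
X_C = 1/(ωC) = 3.870 Ω
Net reactance X = X_L − X_C = 9.352 Ω
Z = 6.590 + j9.352 Ω
|Z| = √(6.590² + 9.352²) = 11.44 Ω
∠Z = arctan(9.352/6.590) = 54.83°
I = V/|Z| = 389.8 mA
P = VI cos φ = 4.46 × 0.3898 × cos(54.83°) = 1.001 W

1.001 W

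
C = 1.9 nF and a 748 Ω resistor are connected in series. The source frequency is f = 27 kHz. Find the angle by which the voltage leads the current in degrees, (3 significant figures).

ω = 2πf = 169600 rad/s
X_C = 1/(ωC) = 3100 Ω
Z = 748 − j3100 Ω
|Z| = √(748² + 3100²) = 3190 Ω
∠Z = arctan(-3100/748) = -76.4°

-76.4°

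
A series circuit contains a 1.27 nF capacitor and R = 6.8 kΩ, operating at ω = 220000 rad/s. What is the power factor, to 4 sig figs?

0.8849

X_C = 1/(ωC) = 3579 Ω
Z = 6800 − j3579 Ω
|Z| = √(6800² + 3579²) = 7684 Ω
∠Z = arctan(-3579/6800) = -27.76°
cos φ = cos(-27.76°) = 0.8849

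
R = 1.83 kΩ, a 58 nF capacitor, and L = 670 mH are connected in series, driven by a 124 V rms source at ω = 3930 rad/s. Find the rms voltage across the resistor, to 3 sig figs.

X_L = ωL = 2630 Ω
X_C = 1/(ωC) = 4390 Ω
Net reactance X = X_L − X_C = -1750 Ω
Z = 1830 − j1750 Ω
|Z| = √(1830² + 1750²) = 2530 Ω
I = V/|Z| = 48.9 mA
V_R = I·|Z_R| = 0.0489 × 1830 = 89.5 V

89.5 V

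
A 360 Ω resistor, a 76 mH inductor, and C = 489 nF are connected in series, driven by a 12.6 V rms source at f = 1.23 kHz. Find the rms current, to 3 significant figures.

ω = 2πf = 7728 rad/s
X_L = ωL = 587 Ω
X_C = 1/(ωC) = 265 Ω
Net reactance X = X_L − X_C = 323 Ω
Z = 360 + j323 Ω
|Z| = √(360² + 323²) = 483 Ω
I = V/|Z| = 12.6/483 = 26.1 mA

26.1 mA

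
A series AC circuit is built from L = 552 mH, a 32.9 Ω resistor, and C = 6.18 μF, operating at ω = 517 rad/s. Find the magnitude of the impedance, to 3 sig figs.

42.9 Ω

X_L = ωL = 285 Ω
X_C = 1/(ωC) = 313 Ω
Net reactance X = X_L − X_C = -27.6 Ω
Z = 32.9 − j27.6 Ω
|Z| = √(32.9² + 27.6²) = 42.9 Ω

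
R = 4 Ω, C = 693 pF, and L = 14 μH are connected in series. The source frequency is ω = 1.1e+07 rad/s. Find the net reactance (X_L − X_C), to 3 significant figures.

X_L = ωL = 154 Ω
X_C = 1/(ωC) = 131 Ω
X = 154 − 131 = 22.8 Ω

22.8 Ω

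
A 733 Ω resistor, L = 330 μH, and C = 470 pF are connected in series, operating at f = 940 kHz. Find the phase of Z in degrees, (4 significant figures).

ω = 2πf = 5.906e+06 rad/s
X_L = ωL = 1949 Ω
X_C = 1/(ωC) = 360.2 Ω
Net reactance X = X_L − X_C = 1589 Ω
Z = 733.0 + j1589 Ω
|Z| = √(733.0² + 1589²) = 1750 Ω
∠Z = arctan(1589/733.0) = 65.23°

65.23°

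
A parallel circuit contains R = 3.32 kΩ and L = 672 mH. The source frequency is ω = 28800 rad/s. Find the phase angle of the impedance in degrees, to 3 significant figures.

9.73°

X_L = ωL = 19400 Ω
Parallel: admittances add. Y = 1/R + 1/(jωL)
Y = (0.000301 − j5.17e-05) S
|Y| = 0.000306 S → |Z| = 1/|Y| = 3270 Ω, ∠Z = −∠Y = 9.73°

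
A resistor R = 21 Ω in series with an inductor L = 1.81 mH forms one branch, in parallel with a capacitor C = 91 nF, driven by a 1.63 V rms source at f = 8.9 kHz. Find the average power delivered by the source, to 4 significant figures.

5.221 mW

ω = 2πf = 55920 rad/s
X_L = ωL = 101.2 Ω
X_C = 1/(ωC) = 196.5 Ω
Branch 1 (R+jX_L): Z₁ = 21.00 + j101.2 Ω, |Z₁| = 103.4 Ω
Branch 2 (−jX_C): Z₂ = −j196.5 Ω
Parallel: Z = Z₁Z₂/(Z₁+Z₂), |Z| = 208.2 Ω, ∠Z = 65.85°
I = V/|Z| = 7.830 mA
P = VI cos φ = 1.63 × 0.007830 × cos(65.85°) = 5.221 mW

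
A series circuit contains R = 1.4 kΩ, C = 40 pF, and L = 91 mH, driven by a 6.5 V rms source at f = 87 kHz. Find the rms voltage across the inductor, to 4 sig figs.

ω = 2πf = 546600 rad/s
X_L = ωL = 49740 Ω
X_C = 1/(ωC) = 45730 Ω
Net reactance X = X_L − X_C = 4010 Ω
Z = 1400 + j4010 Ω
|Z| = √(1400² + 4010²) = 4247 Ω
I = V/|Z| = 1.530 mA
V_L = I·|Z_L| = 0.001530 × 49740 = 76.13 V

76.13 V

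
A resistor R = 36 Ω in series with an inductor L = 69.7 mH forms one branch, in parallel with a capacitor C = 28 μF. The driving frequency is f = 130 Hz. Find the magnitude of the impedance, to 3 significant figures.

ω = 2πf = 816.8 rad/s
X_L = ωL = 56.9 Ω
X_C = 1/(ωC) = 43.7 Ω
Branch 1 (R+jX_L): Z₁ = 36.0 + j56.9 Ω, |Z₁| = 67.4 Ω
Branch 2 (−jX_C): Z₂ = −j43.7 Ω
Parallel: Z = Z₁Z₂/(Z₁+Z₂), |Z| = 76.8 Ω, ∠Z = -52.5°

76.8 Ω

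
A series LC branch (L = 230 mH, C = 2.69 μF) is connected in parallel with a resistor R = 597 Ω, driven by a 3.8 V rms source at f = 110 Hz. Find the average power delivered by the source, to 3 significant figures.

24.2 mW

ω = 2πf = 691.2 rad/s
X_L = ωL = 159 Ω
X_C = 1/(ωC) = 538 Ω
Branch 1: Z₁ = R = 597 Ω
Branch 2 (series LC): Z₂ = j(X_L − X_C) = −j379 Ω
Parallel: Z = Z₁Z₂/(Z₁+Z₂), |Z| = 320 Ω, ∠Z = -57.6°
I = V/|Z| = 11.9 mA
P = VI cos φ = 3.8 × 0.0119 × cos(-57.6°) = 24.2 mW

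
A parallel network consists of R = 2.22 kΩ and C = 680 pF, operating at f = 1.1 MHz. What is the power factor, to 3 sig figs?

ω = 2πf = 6.912e+06 rad/s
X_C = 1/(ωC) = 213 Ω
Parallel: admittances add. Y = 1/R + jωC
Y = (0.000450 + j0.00470) S
|Y| = 0.00472 S → |Z| = 1/|Y| = 212 Ω, ∠Z = −∠Y = -84.5°
cos φ = cos(-84.5°) = 0.0954

0.0954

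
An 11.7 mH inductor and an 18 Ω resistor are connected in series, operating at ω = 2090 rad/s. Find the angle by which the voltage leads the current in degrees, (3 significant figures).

53.6°

X_L = ωL = 24.5 Ω
Z = 18.0 + j24.5 Ω
|Z| = √(18.0² + 24.5²) = 30.4 Ω
∠Z = arctan(24.5/18.0) = 53.6°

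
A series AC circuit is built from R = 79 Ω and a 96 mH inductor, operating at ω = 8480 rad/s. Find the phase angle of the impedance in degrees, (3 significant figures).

X_L = ωL = 814 Ω
Z = 79.0 + j814 Ω
|Z| = √(79.0² + 814²) = 818 Ω
∠Z = arctan(814/79.0) = 84.5°

84.5°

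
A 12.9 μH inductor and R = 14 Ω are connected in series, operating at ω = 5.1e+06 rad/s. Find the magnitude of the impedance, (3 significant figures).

X_L = ωL = 65.8 Ω
Z = 14.0 + j65.8 Ω
|Z| = √(14.0² + 65.8²) = 67.3 Ω

67.3 Ω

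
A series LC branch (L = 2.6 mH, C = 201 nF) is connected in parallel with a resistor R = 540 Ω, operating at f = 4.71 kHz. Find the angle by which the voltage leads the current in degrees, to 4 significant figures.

ω = 2πf = 29590 rad/s
X_L = ωL = 76.94 Ω
X_C = 1/(ωC) = 168.1 Ω
Branch 1: Z₁ = R = 540.0 Ω
Branch 2 (series LC): Z₂ = j(X_L − X_C) = −j91.17 Ω
Parallel: Z = Z₁Z₂/(Z₁+Z₂), |Z| = 89.90 Ω, ∠Z = -80.42°

-80.42°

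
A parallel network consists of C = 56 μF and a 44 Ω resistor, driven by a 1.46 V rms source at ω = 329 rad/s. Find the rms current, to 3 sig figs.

42.7 mA

X_C = 1/(ωC) = 54.3 Ω
Parallel: admittances add. Y = 1/R + jωC
Y = (0.0227 + j0.0184) S
|Y| = 0.0293 S → |Z| = 1/|Y| = 34.2 Ω, ∠Z = −∠Y = -39.0°
I = V/|Z| = 1.46/34.2 = 42.7 mA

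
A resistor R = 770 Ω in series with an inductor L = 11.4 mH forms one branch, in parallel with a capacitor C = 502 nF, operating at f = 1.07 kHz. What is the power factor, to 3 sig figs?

0.368

ω = 2πf = 6723 rad/s
X_L = ωL = 76.6 Ω
X_C = 1/(ωC) = 296 Ω
Branch 1 (R+jX_L): Z₁ = 770 + j76.6 Ω, |Z₁| = 774 Ω
Branch 2 (−jX_C): Z₂ = −j296 Ω
Parallel: Z = Z₁Z₂/(Z₁+Z₂), |Z| = 286 Ω, ∠Z = -68.4°
cos φ = cos(-68.4°) = 0.368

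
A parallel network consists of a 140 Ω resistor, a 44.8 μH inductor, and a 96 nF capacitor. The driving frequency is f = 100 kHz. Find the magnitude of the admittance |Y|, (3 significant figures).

25.8 mS

ω = 2πf = 628300 rad/s
X_L = ωL = 28.1 Ω
X_C = 1/(ωC) = 16.6 Ω
Parallel: admittances add. Y = 1/R + 1/(jωL) + jωC
Y = (0.00714 + j0.0248) S
|Y| = 0.0258 S → |Z| = 1/|Y| = 38.8 Ω, ∠Z = −∠Y = -73.9°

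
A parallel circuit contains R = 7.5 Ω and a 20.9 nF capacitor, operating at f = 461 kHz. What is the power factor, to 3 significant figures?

0.911

ω = 2πf = 2.897e+06 rad/s
X_C = 1/(ωC) = 16.5 Ω
Parallel: admittances add. Y = 1/R + jωC
Y = (0.133 + j0.0605) S
|Y| = 0.146 S → |Z| = 1/|Y| = 6.83 Ω, ∠Z = −∠Y = -24.4°
cos φ = cos(-24.4°) = 0.911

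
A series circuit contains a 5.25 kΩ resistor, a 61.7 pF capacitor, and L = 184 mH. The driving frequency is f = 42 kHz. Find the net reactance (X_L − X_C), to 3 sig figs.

-12900 Ω

ω = 2πf = 263900 rad/s
X_L = ωL = 48600 Ω
X_C = 1/(ωC) = 61400 Ω
X = 48600 − 61400 = -12900 Ω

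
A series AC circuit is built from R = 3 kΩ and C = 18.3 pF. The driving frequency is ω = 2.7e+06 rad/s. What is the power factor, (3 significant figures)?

0.147

X_C = 1/(ωC) = 20200 Ω
Z = 3000 − j20200 Ω
|Z| = √(3000² + 20200²) = 20500 Ω
∠Z = arctan(-20200/3000) = -81.6°
cos φ = cos(-81.6°) = 0.147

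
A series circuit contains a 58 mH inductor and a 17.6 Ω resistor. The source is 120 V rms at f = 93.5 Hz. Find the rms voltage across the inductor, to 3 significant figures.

ω = 2πf = 587.5 rad/s
X_L = ωL = 34.1 Ω
Z = 17.6 + j34.1 Ω
|Z| = √(17.6² + 34.1²) = 38.4 Ω
I = V/|Z| = 3.13 A
V_L = I·|Z_L| = 3.13 × 34.1 = 107 V

107 V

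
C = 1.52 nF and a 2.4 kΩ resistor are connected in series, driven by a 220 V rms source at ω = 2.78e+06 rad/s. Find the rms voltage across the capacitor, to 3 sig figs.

21.6 V

X_C = 1/(ωC) = 237 Ω
Z = 2400 − j237 Ω
|Z| = √(2400² + 237²) = 2410 Ω
I = V/|Z| = 91.2 mA
V_C = I·|Z_C| = 0.0912 × 237 = 21.6 V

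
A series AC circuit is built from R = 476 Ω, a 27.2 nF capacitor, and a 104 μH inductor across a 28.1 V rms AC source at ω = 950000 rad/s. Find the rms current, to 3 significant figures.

X_L = ωL = 98.8 Ω
X_C = 1/(ωC) = 38.7 Ω
Net reactance X = X_L − X_C = 60.1 Ω
Z = 476 + j60.1 Ω
|Z| = √(476² + 60.1²) = 480 Ω
I = V/|Z| = 28.1/480 = 58.6 mA

58.6 mA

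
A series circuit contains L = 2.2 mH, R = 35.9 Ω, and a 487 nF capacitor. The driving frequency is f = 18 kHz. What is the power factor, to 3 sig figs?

ω = 2πf = 113100 rad/s
X_L = ωL = 249 Ω
X_C = 1/(ωC) = 18.2 Ω
Net reactance X = X_L − X_C = 231 Ω
Z = 35.9 + j231 Ω
|Z| = √(35.9² + 231²) = 233 Ω
∠Z = arctan(231/35.9) = 81.2°
cos φ = cos(81.2°) = 0.154

0.154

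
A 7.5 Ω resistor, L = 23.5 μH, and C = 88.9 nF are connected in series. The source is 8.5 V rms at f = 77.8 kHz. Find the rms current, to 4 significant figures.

618.2 mA

ω = 2πf = 488800 rad/s
X_L = ωL = 11.49 Ω
X_C = 1/(ωC) = 23.01 Ω
Net reactance X = X_L − X_C = -11.52 Ω
Z = 7.500 − j11.52 Ω
|Z| = √(7.500² + 11.52²) = 13.75 Ω
I = V/|Z| = 8.5/13.75 = 618.2 mA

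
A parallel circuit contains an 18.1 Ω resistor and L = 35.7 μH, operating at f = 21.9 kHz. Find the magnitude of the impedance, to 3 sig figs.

ω = 2πf = 137600 rad/s
X_L = ωL = 4.91 Ω
Parallel: admittances add. Y = 1/R + 1/(jωL)
Y = (0.0552 − j0.204) S
|Y| = 0.211 S → |Z| = 1/|Y| = 4.74 Ω, ∠Z = −∠Y = 74.8°

4.74 Ω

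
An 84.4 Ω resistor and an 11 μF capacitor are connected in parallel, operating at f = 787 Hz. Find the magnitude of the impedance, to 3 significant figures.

18.0 Ω

ω = 2πf = 4945 rad/s
X_C = 1/(ωC) = 18.4 Ω
Parallel: admittances add. Y = 1/R + jωC
Y = (0.0118 + j0.0544) S
|Y| = 0.0557 S → |Z| = 1/|Y| = 18.0 Ω, ∠Z = −∠Y = -77.7°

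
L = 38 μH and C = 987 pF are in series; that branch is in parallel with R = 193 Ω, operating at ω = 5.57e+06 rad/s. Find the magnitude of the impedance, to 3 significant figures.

29.4 Ω

X_L = ωL = 212 Ω
X_C = 1/(ωC) = 182 Ω
Branch 1: Z₁ = R = 193 Ω
Branch 2 (series LC): Z₂ = j(X_L − X_C) = j29.8 Ω
Parallel: Z = Z₁Z₂/(Z₁+Z₂), |Z| = 29.4 Ω, ∠Z = 81.2°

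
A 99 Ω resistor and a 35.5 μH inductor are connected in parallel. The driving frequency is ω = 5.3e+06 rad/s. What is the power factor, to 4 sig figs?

X_L = ωL = 188.2 Ω
Parallel: admittances add. Y = 1/R + 1/(jωL)
Y = (0.01010 − j0.005315) S
|Y| = 0.01141 S → |Z| = 1/|Y| = 87.61 Ω, ∠Z = −∠Y = 27.75°
cos φ = cos(27.75°) = 0.8850

0.8850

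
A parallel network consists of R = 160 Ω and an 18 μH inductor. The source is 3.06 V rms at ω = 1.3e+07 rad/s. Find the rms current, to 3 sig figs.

23.2 mA

X_L = ωL = 234 Ω
Parallel: admittances add. Y = 1/R + 1/(jωL)
Y = (0.00625 − j0.00427) S
|Y| = 0.00757 S → |Z| = 1/|Y| = 132 Ω, ∠Z = −∠Y = 34.4°
I = V/|Z| = 3.06/132 = 23.2 mA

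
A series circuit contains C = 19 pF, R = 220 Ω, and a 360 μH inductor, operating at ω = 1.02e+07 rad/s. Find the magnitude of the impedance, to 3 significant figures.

1500 Ω

X_L = ωL = 3670 Ω
X_C = 1/(ωC) = 5160 Ω
Net reactance X = X_L − X_C = -1490 Ω
Z = 220 − j1490 Ω
|Z| = √(220² + 1490²) = 1500 Ω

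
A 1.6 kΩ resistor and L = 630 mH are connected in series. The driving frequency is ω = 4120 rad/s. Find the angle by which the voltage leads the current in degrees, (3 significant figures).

X_L = ωL = 2600 Ω
Z = 1600 + j2600 Ω
|Z| = √(1600² + 2600²) = 3050 Ω
∠Z = arctan(2600/1600) = 58.3°

58.3°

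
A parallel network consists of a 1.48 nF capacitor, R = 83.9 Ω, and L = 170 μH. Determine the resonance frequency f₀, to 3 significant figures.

ω₀ = 1/√(LC) = 1/√(0.00017 × 1.48e-09) = 1.994e+06 rad/s
f₀ = ω₀/(2π) = 317 kHz

317 kHz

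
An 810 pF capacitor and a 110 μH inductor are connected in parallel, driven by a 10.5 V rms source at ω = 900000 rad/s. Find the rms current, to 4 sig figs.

X_L = ωL = 99.00 Ω
X_C = 1/(ωC) = 1372 Ω
Parallel: admittances add. Y = 1/(jωL) + jωC
Y = (0 − j0.009372) S
|Y| = 0.009372 S → |Z| = 1/|Y| = 106.7 Ω, ∠Z = −∠Y = 90.00°
I = V/|Z| = 10.5/106.7 = 98.41 mA

98.41 mA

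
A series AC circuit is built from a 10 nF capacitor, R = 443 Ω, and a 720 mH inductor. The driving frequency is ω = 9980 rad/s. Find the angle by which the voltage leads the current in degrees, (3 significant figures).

X_L = ωL = 7190 Ω
X_C = 1/(ωC) = 10000 Ω
Net reactance X = X_L − X_C = -2830 Ω
Z = 443 − j2830 Ω
|Z| = √(443² + 2830²) = 2870 Ω
∠Z = arctan(-2830/443) = -81.1°

-81.1°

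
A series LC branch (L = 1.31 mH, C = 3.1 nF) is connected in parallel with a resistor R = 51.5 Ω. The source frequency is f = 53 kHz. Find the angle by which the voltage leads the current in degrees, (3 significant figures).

ω = 2πf = 333000 rad/s
X_L = ωL = 436 Ω
X_C = 1/(ωC) = 969 Ω
Branch 1: Z₁ = R = 51.5 Ω
Branch 2 (series LC): Z₂ = j(X_L − X_C) = −j532 Ω
Parallel: Z = Z₁Z₂/(Z₁+Z₂), |Z| = 51.3 Ω, ∠Z = -5.52°

-5.52°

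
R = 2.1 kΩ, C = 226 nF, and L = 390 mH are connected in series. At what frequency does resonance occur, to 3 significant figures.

536 Hz

ω₀ = 1/√(LC) = 1/√(0.39 × 2.26e-07) = 3368 rad/s
f₀ = ω₀/(2π) = 536 Hz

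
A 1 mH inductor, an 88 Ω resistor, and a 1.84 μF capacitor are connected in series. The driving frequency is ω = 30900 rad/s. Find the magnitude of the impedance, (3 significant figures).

X_L = ωL = 30.9 Ω
X_C = 1/(ωC) = 17.6 Ω
Net reactance X = X_L − X_C = 13.3 Ω
Z = 88.0 + j13.3 Ω
|Z| = √(88.0² + 13.3²) = 89.0 Ω

89.0 Ω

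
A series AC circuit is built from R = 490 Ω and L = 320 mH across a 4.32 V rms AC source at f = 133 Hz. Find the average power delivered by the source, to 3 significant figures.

ω = 2πf = 835.7 rad/s
X_L = ωL = 267 Ω
Z = 490 + j267 Ω
|Z| = √(490² + 267²) = 558 Ω
∠Z = arctan(267/490) = 28.6°
I = V/|Z| = 7.74 mA
P = VI cos φ = 4.32 × 0.00774 × cos(28.6°) = 29.3 mW

29.3 mW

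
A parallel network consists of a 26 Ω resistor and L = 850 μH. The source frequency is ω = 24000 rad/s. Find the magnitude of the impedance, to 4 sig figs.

X_L = ωL = 20.40 Ω
Parallel: admittances add. Y = 1/R + 1/(jωL)
Y = (0.03846 − j0.04902) S
|Y| = 0.06231 S → |Z| = 1/|Y| = 16.05 Ω, ∠Z = −∠Y = 51.88°

16.05 Ω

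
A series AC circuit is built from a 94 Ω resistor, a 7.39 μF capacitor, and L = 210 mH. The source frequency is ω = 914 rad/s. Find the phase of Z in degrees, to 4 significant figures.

X_L = ωL = 191.9 Ω
X_C = 1/(ωC) = 148.1 Ω
Net reactance X = X_L − X_C = 43.89 Ω
Z = 94.00 + j43.89 Ω
|Z| = √(94.00² + 43.89²) = 103.7 Ω
∠Z = arctan(43.89/94.00) = 25.03°

25.03°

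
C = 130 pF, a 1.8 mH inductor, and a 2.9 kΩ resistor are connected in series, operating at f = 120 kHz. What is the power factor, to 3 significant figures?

0.312

ω = 2πf = 754000 rad/s
X_L = ωL = 1360 Ω
X_C = 1/(ωC) = 10200 Ω
Net reactance X = X_L − X_C = -8850 Ω
Z = 2900 − j8850 Ω
|Z| = √(2900² + 8850²) = 9310 Ω
∠Z = arctan(-8850/2900) = -71.8°
cos φ = cos(-71.8°) = 0.312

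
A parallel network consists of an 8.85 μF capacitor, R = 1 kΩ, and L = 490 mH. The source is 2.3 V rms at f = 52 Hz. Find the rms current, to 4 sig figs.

ω = 2πf = 326.7 rad/s
X_L = ωL = 160.1 Ω
X_C = 1/(ωC) = 345.8 Ω
Parallel: admittances add. Y = 1/R + 1/(jωL) + jωC
Y = (0.001000 − j0.003355) S
|Y| = 0.003501 S → |Z| = 1/|Y| = 285.7 Ω, ∠Z = −∠Y = 73.40°
I = V/|Z| = 2.3/285.7 = 8.051 mA

8.051 mA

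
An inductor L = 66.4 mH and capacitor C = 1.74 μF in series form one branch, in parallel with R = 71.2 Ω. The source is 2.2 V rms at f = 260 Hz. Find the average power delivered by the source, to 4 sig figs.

67.98 mW

ω = 2πf = 1634 rad/s
X_L = ωL = 108.5 Ω
X_C = 1/(ωC) = 351.8 Ω
Branch 1: Z₁ = R = 71.20 Ω
Branch 2 (series LC): Z₂ = j(X_L − X_C) = −j243.3 Ω
Parallel: Z = Z₁Z₂/(Z₁+Z₂), |Z| = 68.33 Ω, ∠Z = -16.31°
I = V/|Z| = 32.19 mA
P = VI cos φ = 2.2 × 0.03219 × cos(-16.31°) = 67.98 mW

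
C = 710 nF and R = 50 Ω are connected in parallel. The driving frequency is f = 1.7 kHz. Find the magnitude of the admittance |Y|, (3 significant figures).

21.4 mS

ω = 2πf = 10680 rad/s
X_C = 1/(ωC) = 132 Ω
Parallel: admittances add. Y = 1/R + jωC
Y = (0.0200 + j0.00758) S
|Y| = 0.0214 S → |Z| = 1/|Y| = 46.8 Ω, ∠Z = −∠Y = -20.8°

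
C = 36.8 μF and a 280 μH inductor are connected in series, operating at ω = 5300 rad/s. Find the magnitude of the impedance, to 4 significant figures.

X_L = ωL = 1.484 Ω
X_C = 1/(ωC) = 5.127 Ω
Net reactance X = X_L − X_C = -3.643 Ω
Z = − j3.643 Ω
|Z| = √(0² + 3.643²) = 3.643 Ω

3.643 Ω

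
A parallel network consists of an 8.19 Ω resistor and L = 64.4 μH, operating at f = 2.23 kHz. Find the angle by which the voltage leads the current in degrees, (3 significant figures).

83.7°

ω = 2πf = 14010 rad/s
X_L = ωL = 0.902 Ω
Parallel: admittances add. Y = 1/R + 1/(jωL)
Y = (0.122 − j1.11) S
|Y| = 1.11 S → |Z| = 1/|Y| = 0.897 Ω, ∠Z = −∠Y = 83.7°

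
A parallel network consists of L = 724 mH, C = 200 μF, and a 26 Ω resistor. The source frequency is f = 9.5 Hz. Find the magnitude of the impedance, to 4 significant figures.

ω = 2πf = 59.69 rad/s
X_L = ωL = 43.22 Ω
X_C = 1/(ωC) = 83.77 Ω
Parallel: admittances add. Y = 1/R + 1/(jωL) + jωC
Y = (0.03846 − j0.01120) S
|Y| = 0.04006 S → |Z| = 1/|Y| = 24.96 Ω, ∠Z = −∠Y = 16.24°

24.96 Ω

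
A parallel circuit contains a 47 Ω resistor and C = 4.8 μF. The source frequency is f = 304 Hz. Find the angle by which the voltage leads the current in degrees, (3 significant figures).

ω = 2πf = 1910 rad/s
X_C = 1/(ωC) = 109 Ω
Parallel: admittances add. Y = 1/R + jωC
Y = (0.0213 + j0.00917) S
|Y| = 0.0232 S → |Z| = 1/|Y| = 43.2 Ω, ∠Z = −∠Y = -23.3°

-23.3°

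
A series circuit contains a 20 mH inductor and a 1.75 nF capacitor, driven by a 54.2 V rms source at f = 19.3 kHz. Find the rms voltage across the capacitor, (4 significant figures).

ω = 2πf = 121300 rad/s
X_L = ωL = 2425 Ω
X_C = 1/(ωC) = 4712 Ω
Net reactance X = X_L − X_C = -2287 Ω
Z = − j2287 Ω
|Z| = √(0² + 2287²) = 2287 Ω
I = V/|Z| = 23.70 mA
V_C = I·|Z_C| = 0.02370 × 4712 = 111.7 V

111.7 V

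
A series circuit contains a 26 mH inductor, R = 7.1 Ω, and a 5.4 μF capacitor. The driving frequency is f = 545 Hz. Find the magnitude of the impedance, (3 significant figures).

35.7 Ω

ω = 2πf = 3424 rad/s
X_L = ωL = 89.0 Ω
X_C = 1/(ωC) = 54.1 Ω
Net reactance X = X_L − X_C = 35.0 Ω
Z = 7.10 + j35.0 Ω
|Z| = √(7.10² + 35.0²) = 35.7 Ω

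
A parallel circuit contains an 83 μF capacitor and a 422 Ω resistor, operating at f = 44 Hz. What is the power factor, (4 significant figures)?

0.1027

ω = 2πf = 276.5 rad/s
X_C = 1/(ωC) = 43.58 Ω
Parallel: admittances add. Y = 1/R + jωC
Y = (0.002370 + j0.02295) S
|Y| = 0.02307 S → |Z| = 1/|Y| = 43.35 Ω, ∠Z = −∠Y = -84.10°
cos φ = cos(-84.10°) = 0.1027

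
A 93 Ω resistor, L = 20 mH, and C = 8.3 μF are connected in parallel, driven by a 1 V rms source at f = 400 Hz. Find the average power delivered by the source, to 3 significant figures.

10.8 mW

ω = 2πf = 2513 rad/s
X_L = ωL = 50.3 Ω
X_C = 1/(ωC) = 47.9 Ω
Parallel: admittances add. Y = 1/R + 1/(jωL) + jωC
Y = (0.0108 + j0.000966) S
|Y| = 0.0108 S → |Z| = 1/|Y| = 92.6 Ω, ∠Z = −∠Y = -5.13°
I = V/|Z| = 10.8 mA
P = VI cos φ = 1 × 0.0108 × cos(-5.13°) = 10.8 mW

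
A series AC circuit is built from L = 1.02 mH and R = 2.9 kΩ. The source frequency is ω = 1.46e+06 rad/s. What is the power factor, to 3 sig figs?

0.890

X_L = ωL = 1490 Ω
Z = 2900 + j1490 Ω
|Z| = √(2900² + 1490²) = 3260 Ω
∠Z = arctan(1490/2900) = 27.2°
cos φ = cos(27.2°) = 0.890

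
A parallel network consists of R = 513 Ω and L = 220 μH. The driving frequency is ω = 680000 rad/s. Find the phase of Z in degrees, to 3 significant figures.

X_L = ωL = 150 Ω
Parallel: admittances add. Y = 1/R + 1/(jωL)
Y = (0.00195 − j0.00668) S
|Y| = 0.00696 S → |Z| = 1/|Y| = 144 Ω, ∠Z = −∠Y = 73.7°

73.7°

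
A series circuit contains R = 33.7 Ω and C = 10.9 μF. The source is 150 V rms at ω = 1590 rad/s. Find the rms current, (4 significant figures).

2.245 A

X_C = 1/(ωC) = 57.70 Ω
Z = 33.70 − j57.70 Ω
|Z| = √(33.70² + 57.70²) = 66.82 Ω
I = V/|Z| = 150/66.82 = 2.245 A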